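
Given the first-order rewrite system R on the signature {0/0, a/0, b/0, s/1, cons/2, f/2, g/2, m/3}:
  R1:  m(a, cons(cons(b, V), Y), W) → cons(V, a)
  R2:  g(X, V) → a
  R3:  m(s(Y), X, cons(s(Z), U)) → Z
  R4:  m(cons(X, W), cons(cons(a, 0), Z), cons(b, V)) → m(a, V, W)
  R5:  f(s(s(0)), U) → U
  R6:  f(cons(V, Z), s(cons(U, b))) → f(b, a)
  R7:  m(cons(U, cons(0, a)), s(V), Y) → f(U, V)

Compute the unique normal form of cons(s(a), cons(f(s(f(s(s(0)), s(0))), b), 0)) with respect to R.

1. cons(s(a), cons(f(s(f(s(s(0)), s(0))), b), 0))  →  cons(s(a), cons(f(s(s(0)), b), 0))   [R5 at 2.1.1.1]
2. cons(s(a), cons(f(s(s(0)), b), 0))  →  cons(s(a), cons(b, 0))   [R5 at 2.1]

cons(s(a), cons(b, 0))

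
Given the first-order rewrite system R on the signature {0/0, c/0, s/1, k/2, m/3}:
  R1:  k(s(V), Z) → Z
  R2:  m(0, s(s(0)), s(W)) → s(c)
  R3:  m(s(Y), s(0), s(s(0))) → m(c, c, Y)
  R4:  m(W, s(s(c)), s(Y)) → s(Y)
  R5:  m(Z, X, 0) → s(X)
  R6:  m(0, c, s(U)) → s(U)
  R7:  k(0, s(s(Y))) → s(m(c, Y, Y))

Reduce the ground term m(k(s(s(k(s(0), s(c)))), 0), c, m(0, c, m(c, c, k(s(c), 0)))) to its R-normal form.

s(c)

1. m(k(s(s(k(s(0), s(c)))), 0), c, m(0, c, m(c, c, k(s(c), 0))))  →  m(0, c, m(0, c, m(c, c, k(s(c), 0))))   [R1 at 1]
2. m(0, c, m(0, c, m(c, c, k(s(c), 0))))  →  m(0, c, m(0, c, m(c, c, 0)))   [R1 at 3.3.3]
3. m(0, c, m(0, c, m(c, c, 0)))  →  m(0, c, m(0, c, s(c)))   [R5 at 3.3]
4. m(0, c, m(0, c, s(c)))  →  m(0, c, s(c))   [R6 at 3]
5. m(0, c, s(c))  →  s(c)   [R6 at ε]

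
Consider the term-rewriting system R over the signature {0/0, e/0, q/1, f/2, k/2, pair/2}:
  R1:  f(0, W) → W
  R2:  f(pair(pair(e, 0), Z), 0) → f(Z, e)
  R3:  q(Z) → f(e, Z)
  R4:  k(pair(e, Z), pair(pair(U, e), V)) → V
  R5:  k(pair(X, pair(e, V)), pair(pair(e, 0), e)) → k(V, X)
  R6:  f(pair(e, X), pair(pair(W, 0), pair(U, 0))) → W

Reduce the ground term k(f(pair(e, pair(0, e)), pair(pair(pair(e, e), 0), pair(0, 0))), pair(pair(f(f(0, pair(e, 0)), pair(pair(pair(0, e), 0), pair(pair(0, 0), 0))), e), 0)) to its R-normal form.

1. k(f(pair(e, pair(0, e)), pair(pair(pair(e, e), 0), pair(0, 0))), pair(pair(f(f(0, pair(e, 0)), pair(pair(pair(0, e), 0), pair(pair(0, 0), 0))), e), 0))  →  k(pair(e, e), pair(pair(f(f(0, pair(e, 0)), pair(pair(pair(0, e), 0), pair(pair(0, 0), 0))), e), 0))   [R6 at 1]
2. k(pair(e, e), pair(pair(f(f(0, pair(e, 0)), pair(pair(pair(0, e), 0), pair(pair(0, 0), 0))), e), 0))  →  0   [R4 at ε]

0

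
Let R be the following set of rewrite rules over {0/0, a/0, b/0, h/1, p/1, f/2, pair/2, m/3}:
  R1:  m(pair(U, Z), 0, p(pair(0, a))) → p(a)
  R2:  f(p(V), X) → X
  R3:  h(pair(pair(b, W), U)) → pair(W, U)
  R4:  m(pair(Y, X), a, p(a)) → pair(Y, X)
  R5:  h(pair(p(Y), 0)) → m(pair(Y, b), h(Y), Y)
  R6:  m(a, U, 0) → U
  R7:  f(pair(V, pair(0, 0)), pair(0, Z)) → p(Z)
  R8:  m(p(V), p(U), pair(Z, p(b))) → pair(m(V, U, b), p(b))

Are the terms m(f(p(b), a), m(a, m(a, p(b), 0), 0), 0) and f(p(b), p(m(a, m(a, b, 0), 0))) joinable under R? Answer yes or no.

yes — NF(t₁) = p(b), NF(t₂) = p(b)

Reduce t₁ = m(f(p(b), a), m(a, m(a, p(b), 0), 0), 0):
1. m(f(p(b), a), m(a, m(a, p(b), 0), 0), 0)  →  m(a, m(a, m(a, p(b), 0), 0), 0)   [R2 at 1]
2. m(a, m(a, m(a, p(b), 0), 0), 0)  →  m(a, m(a, p(b), 0), 0)   [R6 at ε]
3. m(a, m(a, p(b), 0), 0)  →  m(a, p(b), 0)   [R6 at ε]
4. m(a, p(b), 0)  →  p(b)   [R6 at ε]

Reduce t₂ = f(p(b), p(m(a, m(a, b, 0), 0))):
1. f(p(b), p(m(a, m(a, b, 0), 0)))  →  p(m(a, m(a, b, 0), 0))   [R2 at ε]
2. p(m(a, m(a, b, 0), 0))  →  p(m(a, b, 0))   [R6 at 1]
3. p(m(a, b, 0))  →  p(b)   [R6 at 1]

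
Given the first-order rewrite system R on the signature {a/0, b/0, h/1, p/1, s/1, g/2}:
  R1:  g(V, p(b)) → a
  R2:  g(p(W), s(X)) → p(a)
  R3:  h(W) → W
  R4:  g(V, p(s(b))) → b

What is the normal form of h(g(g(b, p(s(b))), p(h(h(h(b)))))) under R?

a

1. h(g(g(b, p(s(b))), p(h(h(h(b))))))  →  g(g(b, p(s(b))), p(h(h(h(b)))))   [R3 at ε]
2. g(g(b, p(s(b))), p(h(h(h(b)))))  →  g(b, p(h(h(h(b)))))   [R4 at 1]
3. g(b, p(h(h(h(b)))))  →  g(b, p(h(h(b))))   [R3 at 2.1]
4. g(b, p(h(h(b))))  →  g(b, p(h(b)))   [R3 at 2.1]
5. g(b, p(h(b)))  →  g(b, p(b))   [R3 at 2.1]
6. g(b, p(b))  →  a   [R1 at ε]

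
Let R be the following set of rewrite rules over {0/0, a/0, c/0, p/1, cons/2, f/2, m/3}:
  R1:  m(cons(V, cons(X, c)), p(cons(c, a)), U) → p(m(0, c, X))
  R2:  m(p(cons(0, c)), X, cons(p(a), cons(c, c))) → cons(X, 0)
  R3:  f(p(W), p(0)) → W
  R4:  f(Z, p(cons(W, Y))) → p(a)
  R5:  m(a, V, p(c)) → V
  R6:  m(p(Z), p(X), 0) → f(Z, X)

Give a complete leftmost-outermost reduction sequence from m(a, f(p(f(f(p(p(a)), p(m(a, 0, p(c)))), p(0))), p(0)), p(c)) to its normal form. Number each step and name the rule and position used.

1. m(a, f(p(f(f(p(p(a)), p(m(a, 0, p(c)))), p(0))), p(0)), p(c))  →  f(p(f(f(p(p(a)), p(m(a, 0, p(c)))), p(0))), p(0))   [R5 at ε]
2. f(p(f(f(p(p(a)), p(m(a, 0, p(c)))), p(0))), p(0))  →  f(f(p(p(a)), p(m(a, 0, p(c)))), p(0))   [R3 at ε]
3. f(f(p(p(a)), p(m(a, 0, p(c)))), p(0))  →  f(f(p(p(a)), p(0)), p(0))   [R5 at 1.2.1]
4. f(f(p(p(a)), p(0)), p(0))  →  f(p(a), p(0))   [R3 at 1]
5. f(p(a), p(0))  →  a   [R3 at ε]

a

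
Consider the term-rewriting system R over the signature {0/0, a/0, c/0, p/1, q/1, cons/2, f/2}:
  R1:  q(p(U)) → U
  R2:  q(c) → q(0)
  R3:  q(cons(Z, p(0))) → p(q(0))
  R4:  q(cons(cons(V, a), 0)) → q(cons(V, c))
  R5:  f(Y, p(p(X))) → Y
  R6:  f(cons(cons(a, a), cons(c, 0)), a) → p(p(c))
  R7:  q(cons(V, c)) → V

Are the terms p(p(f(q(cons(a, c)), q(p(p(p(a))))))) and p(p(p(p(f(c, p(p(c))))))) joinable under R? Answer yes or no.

no — NF(t₁) = p(p(a)), NF(t₂) = p(p(p(p(c))))

Reduce t₁ = p(p(f(q(cons(a, c)), q(p(p(p(a))))))):
1. p(p(f(q(cons(a, c)), q(p(p(p(a)))))))  →  p(p(f(a, q(p(p(p(a)))))))   [R7 at 1.1.1]
2. p(p(f(a, q(p(p(p(a)))))))  →  p(p(f(a, p(p(a)))))   [R1 at 1.1.2]
3. p(p(f(a, p(p(a)))))  →  p(p(a))   [R5 at 1.1]

Reduce t₂ = p(p(p(p(f(c, p(p(c))))))):
1. p(p(p(p(f(c, p(p(c)))))))  →  p(p(p(p(c))))   [R5 at 1.1.1.1]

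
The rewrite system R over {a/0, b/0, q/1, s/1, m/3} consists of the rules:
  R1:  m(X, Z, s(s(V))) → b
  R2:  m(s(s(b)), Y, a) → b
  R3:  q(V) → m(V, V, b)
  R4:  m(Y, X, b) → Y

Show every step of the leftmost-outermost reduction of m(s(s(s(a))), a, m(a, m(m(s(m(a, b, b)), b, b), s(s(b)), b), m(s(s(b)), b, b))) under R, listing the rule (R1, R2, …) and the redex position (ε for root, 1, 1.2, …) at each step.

s(s(s(a)))

1. m(s(s(s(a))), a, m(a, m(m(s(m(a, b, b)), b, b), s(s(b)), b), m(s(s(b)), b, b)))  →  m(s(s(s(a))), a, m(a, m(s(m(a, b, b)), b, b), m(s(s(b)), b, b)))   [R4 at 3.2]
2. m(s(s(s(a))), a, m(a, m(s(m(a, b, b)), b, b), m(s(s(b)), b, b)))  →  m(s(s(s(a))), a, m(a, s(m(a, b, b)), m(s(s(b)), b, b)))   [R4 at 3.2]
3. m(s(s(s(a))), a, m(a, s(m(a, b, b)), m(s(s(b)), b, b)))  →  m(s(s(s(a))), a, m(a, s(a), m(s(s(b)), b, b)))   [R4 at 3.2.1]
4. m(s(s(s(a))), a, m(a, s(a), m(s(s(b)), b, b)))  →  m(s(s(s(a))), a, m(a, s(a), s(s(b))))   [R4 at 3.3]
5. m(s(s(s(a))), a, m(a, s(a), s(s(b))))  →  m(s(s(s(a))), a, b)   [R1 at 3]
6. m(s(s(s(a))), a, b)  →  s(s(s(a)))   [R4 at ε]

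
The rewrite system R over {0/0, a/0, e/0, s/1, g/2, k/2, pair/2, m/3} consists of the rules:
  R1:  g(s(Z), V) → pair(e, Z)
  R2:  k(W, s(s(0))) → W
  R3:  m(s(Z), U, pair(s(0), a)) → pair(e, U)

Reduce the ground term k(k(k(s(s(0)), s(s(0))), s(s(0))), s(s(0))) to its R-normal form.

s(s(0))

1. k(k(k(s(s(0)), s(s(0))), s(s(0))), s(s(0)))  →  k(k(s(s(0)), s(s(0))), s(s(0)))   [R2 at ε]
2. k(k(s(s(0)), s(s(0))), s(s(0)))  →  k(s(s(0)), s(s(0)))   [R2 at ε]
3. k(s(s(0)), s(s(0)))  →  s(s(0))   [R2 at ε]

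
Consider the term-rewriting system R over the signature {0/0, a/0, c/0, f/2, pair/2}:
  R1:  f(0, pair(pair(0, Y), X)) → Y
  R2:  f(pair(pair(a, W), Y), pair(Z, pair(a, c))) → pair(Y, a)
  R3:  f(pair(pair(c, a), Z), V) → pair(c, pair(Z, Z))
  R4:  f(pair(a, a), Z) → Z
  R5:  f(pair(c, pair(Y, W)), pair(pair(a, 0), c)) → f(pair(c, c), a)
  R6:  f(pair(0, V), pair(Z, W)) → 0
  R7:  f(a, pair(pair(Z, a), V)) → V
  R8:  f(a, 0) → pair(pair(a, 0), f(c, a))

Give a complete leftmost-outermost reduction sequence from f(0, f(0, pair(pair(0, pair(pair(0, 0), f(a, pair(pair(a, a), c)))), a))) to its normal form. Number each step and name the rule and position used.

1. f(0, f(0, pair(pair(0, pair(pair(0, 0), f(a, pair(pair(a, a), c)))), a)))  →  f(0, pair(pair(0, 0), f(a, pair(pair(a, a), c))))   [R1 at 2]
2. f(0, pair(pair(0, 0), f(a, pair(pair(a, a), c))))  →  0   [R1 at ε]

0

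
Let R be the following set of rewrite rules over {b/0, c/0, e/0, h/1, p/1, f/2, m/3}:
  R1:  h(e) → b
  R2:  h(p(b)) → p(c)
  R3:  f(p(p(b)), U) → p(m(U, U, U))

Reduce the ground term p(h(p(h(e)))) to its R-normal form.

1. p(h(p(h(e))))  →  p(h(p(b)))   [R1 at 1.1.1]
2. p(h(p(b)))  →  p(p(c))   [R2 at 1]

p(p(c))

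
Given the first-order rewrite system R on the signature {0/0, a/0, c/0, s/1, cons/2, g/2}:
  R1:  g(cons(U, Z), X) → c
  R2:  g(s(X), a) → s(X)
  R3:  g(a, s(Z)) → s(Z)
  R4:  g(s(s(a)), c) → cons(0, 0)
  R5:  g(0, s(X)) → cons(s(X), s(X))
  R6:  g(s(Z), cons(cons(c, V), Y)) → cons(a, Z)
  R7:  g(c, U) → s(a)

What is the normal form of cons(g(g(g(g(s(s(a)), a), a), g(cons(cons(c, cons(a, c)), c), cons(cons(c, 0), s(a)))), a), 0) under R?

cons(c, 0)

1. cons(g(g(g(g(s(s(a)), a), a), g(cons(cons(c, cons(a, c)), c), cons(cons(c, 0), s(a)))), a), 0)  →  cons(g(g(g(s(s(a)), a), g(cons(cons(c, cons(a, c)), c), cons(cons(c, 0), s(a)))), a), 0)   [R2 at 1.1.1.1]
2. cons(g(g(g(s(s(a)), a), g(cons(cons(c, cons(a, c)), c), cons(cons(c, 0), s(a)))), a), 0)  →  cons(g(g(s(s(a)), g(cons(cons(c, cons(a, c)), c), cons(cons(c, 0), s(a)))), a), 0)   [R2 at 1.1.1]
3. cons(g(g(s(s(a)), g(cons(cons(c, cons(a, c)), c), cons(cons(c, 0), s(a)))), a), 0)  →  cons(g(g(s(s(a)), c), a), 0)   [R1 at 1.1.2]
4. cons(g(g(s(s(a)), c), a), 0)  →  cons(g(cons(0, 0), a), 0)   [R4 at 1.1]
5. cons(g(cons(0, 0), a), 0)  →  cons(c, 0)   [R1 at 1]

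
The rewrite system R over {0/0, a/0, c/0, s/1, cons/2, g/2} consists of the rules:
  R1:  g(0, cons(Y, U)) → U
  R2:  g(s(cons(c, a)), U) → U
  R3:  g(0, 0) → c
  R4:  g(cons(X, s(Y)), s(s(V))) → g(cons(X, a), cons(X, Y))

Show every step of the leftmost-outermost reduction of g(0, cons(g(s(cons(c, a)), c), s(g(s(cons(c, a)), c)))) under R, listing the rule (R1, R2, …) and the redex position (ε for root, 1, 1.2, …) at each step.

s(c)

1. g(0, cons(g(s(cons(c, a)), c), s(g(s(cons(c, a)), c))))  →  s(g(s(cons(c, a)), c))   [R1 at ε]
2. s(g(s(cons(c, a)), c))  →  s(c)   [R2 at 1]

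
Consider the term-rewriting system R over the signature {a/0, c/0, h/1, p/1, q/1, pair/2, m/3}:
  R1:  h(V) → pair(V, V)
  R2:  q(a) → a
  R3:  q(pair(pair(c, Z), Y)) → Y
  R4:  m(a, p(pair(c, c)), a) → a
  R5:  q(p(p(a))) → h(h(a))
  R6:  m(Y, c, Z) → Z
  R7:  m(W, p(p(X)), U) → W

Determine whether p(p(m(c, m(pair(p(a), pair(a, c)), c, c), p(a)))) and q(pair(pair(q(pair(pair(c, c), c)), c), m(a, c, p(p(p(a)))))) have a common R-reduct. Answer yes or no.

Reduce t₁ = p(p(m(c, m(pair(p(a), pair(a, c)), c, c), p(a)))):
1. p(p(m(c, m(pair(p(a), pair(a, c)), c, c), p(a))))  →  p(p(m(c, c, p(a))))   [R6 at 1.1.2]
2. p(p(m(c, c, p(a))))  →  p(p(p(a)))   [R6 at 1.1]

Reduce t₂ = q(pair(pair(q(pair(pair(c, c), c)), c), m(a, c, p(p(p(a)))))):
1. q(pair(pair(q(pair(pair(c, c), c)), c), m(a, c, p(p(p(a))))))  →  q(pair(pair(c, c), m(a, c, p(p(p(a))))))   [R3 at 1.1.1]
2. q(pair(pair(c, c), m(a, c, p(p(p(a))))))  →  m(a, c, p(p(p(a))))   [R3 at ε]
3. m(a, c, p(p(p(a))))  →  p(p(p(a)))   [R6 at ε]

yes — NF(t₁) = p(p(p(a))), NF(t₂) = p(p(p(a)))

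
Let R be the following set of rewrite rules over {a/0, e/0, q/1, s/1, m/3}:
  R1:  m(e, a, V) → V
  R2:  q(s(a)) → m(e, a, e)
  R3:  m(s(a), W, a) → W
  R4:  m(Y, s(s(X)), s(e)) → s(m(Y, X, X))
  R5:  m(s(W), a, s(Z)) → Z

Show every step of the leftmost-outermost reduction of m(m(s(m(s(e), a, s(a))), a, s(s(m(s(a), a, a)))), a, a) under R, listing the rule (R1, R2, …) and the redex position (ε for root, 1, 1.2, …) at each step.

1. m(m(s(m(s(e), a, s(a))), a, s(s(m(s(a), a, a)))), a, a)  →  m(s(m(s(a), a, a)), a, a)   [R5 at 1]
2. m(s(m(s(a), a, a)), a, a)  →  m(s(a), a, a)   [R3 at 1.1]
3. m(s(a), a, a)  →  a   [R3 at ε]

a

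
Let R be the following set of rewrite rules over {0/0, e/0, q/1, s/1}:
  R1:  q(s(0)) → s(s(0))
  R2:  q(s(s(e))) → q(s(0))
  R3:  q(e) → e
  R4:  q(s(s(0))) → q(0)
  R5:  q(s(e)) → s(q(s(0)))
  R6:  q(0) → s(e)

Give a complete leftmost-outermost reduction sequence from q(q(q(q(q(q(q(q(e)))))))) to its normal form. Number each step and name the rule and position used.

1. q(q(q(q(q(q(q(q(e))))))))  →  q(q(q(q(q(q(q(e)))))))   [R3 at 1.1.1.1.1.1.1]
2. q(q(q(q(q(q(q(e)))))))  →  q(q(q(q(q(q(e))))))   [R3 at 1.1.1.1.1.1]
3. q(q(q(q(q(q(e))))))  →  q(q(q(q(q(e)))))   [R3 at 1.1.1.1.1]
4. q(q(q(q(q(e)))))  →  q(q(q(q(e))))   [R3 at 1.1.1.1]
5. q(q(q(q(e))))  →  q(q(q(e)))   [R3 at 1.1.1]
6. q(q(q(e)))  →  q(q(e))   [R3 at 1.1]
7. q(q(e))  →  q(e)   [R3 at 1]
8. q(e)  →  e   [R3 at ε]

e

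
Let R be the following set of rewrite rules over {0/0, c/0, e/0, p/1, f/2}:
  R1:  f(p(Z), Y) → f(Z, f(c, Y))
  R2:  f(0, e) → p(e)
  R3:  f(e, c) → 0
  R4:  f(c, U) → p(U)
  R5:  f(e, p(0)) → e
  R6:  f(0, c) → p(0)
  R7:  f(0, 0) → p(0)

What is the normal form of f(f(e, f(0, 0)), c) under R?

0

1. f(f(e, f(0, 0)), c)  →  f(f(e, p(0)), c)   [R7 at 1.2]
2. f(f(e, p(0)), c)  →  f(e, c)   [R5 at 1]
3. f(e, c)  →  0   [R3 at ε]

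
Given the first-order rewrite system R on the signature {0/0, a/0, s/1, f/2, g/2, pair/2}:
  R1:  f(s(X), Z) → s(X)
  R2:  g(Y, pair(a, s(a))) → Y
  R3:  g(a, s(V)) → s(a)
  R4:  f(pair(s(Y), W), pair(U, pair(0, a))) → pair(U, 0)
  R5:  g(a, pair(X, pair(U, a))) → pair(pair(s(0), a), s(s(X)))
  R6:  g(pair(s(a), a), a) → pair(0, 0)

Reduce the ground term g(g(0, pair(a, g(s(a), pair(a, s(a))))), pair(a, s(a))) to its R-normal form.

1. g(g(0, pair(a, g(s(a), pair(a, s(a))))), pair(a, s(a)))  →  g(0, pair(a, g(s(a), pair(a, s(a)))))   [R2 at ε]
2. g(0, pair(a, g(s(a), pair(a, s(a)))))  →  g(0, pair(a, s(a)))   [R2 at 2.2]
3. g(0, pair(a, s(a)))  →  0   [R2 at ε]

0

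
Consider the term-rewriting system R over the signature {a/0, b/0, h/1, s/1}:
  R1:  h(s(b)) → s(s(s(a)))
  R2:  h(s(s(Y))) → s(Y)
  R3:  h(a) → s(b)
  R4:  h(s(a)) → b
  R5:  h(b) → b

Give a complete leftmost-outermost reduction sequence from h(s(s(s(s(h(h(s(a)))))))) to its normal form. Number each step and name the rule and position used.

1. h(s(s(s(s(h(h(s(a))))))))  →  s(s(s(h(h(s(a))))))   [R2 at ε]
2. s(s(s(h(h(s(a))))))  →  s(s(s(h(b))))   [R4 at 1.1.1.1]
3. s(s(s(h(b))))  →  s(s(s(b)))   [R5 at 1.1.1]

s(s(s(b)))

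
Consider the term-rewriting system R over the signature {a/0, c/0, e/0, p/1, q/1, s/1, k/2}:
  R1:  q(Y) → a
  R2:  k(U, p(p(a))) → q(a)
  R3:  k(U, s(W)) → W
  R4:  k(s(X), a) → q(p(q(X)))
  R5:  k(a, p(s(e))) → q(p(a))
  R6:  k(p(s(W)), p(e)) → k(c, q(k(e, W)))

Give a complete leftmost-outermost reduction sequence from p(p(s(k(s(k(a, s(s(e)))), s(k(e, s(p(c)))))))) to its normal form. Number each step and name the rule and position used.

p(p(s(p(c))))

1. p(p(s(k(s(k(a, s(s(e)))), s(k(e, s(p(c))))))))  →  p(p(s(k(e, s(p(c))))))   [R3 at 1.1.1]
2. p(p(s(k(e, s(p(c))))))  →  p(p(s(p(c))))   [R3 at 1.1.1]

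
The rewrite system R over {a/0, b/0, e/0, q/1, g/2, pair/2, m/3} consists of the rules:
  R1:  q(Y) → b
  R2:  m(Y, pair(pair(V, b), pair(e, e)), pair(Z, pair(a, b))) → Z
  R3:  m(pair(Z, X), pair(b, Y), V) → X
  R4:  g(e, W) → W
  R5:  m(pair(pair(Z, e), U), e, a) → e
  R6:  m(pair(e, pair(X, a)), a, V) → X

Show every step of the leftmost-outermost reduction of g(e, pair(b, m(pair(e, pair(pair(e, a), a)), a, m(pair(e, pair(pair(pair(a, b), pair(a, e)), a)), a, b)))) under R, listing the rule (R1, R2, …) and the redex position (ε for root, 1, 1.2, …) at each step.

pair(b, pair(e, a))

1. g(e, pair(b, m(pair(e, pair(pair(e, a), a)), a, m(pair(e, pair(pair(pair(a, b), pair(a, e)), a)), a, b))))  →  pair(b, m(pair(e, pair(pair(e, a), a)), a, m(pair(e, pair(pair(pair(a, b), pair(a, e)), a)), a, b)))   [R4 at ε]
2. pair(b, m(pair(e, pair(pair(e, a), a)), a, m(pair(e, pair(pair(pair(a, b), pair(a, e)), a)), a, b)))  →  pair(b, pair(e, a))   [R6 at 2]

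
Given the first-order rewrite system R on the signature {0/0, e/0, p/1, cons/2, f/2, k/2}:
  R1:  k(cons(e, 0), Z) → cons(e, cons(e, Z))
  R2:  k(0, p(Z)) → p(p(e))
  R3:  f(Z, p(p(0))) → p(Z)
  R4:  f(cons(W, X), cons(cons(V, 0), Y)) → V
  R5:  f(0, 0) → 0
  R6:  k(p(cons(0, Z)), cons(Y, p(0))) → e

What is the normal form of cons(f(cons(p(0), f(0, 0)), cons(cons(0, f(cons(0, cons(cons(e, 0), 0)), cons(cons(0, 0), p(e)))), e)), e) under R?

cons(0, e)

1. cons(f(cons(p(0), f(0, 0)), cons(cons(0, f(cons(0, cons(cons(e, 0), 0)), cons(cons(0, 0), p(e)))), e)), e)  →  cons(f(cons(p(0), 0), cons(cons(0, f(cons(0, cons(cons(e, 0), 0)), cons(cons(0, 0), p(e)))), e)), e)   [R5 at 1.1.2]
2. cons(f(cons(p(0), 0), cons(cons(0, f(cons(0, cons(cons(e, 0), 0)), cons(cons(0, 0), p(e)))), e)), e)  →  cons(f(cons(p(0), 0), cons(cons(0, 0), e)), e)   [R4 at 1.2.1.2]
3. cons(f(cons(p(0), 0), cons(cons(0, 0), e)), e)  →  cons(0, e)   [R4 at 1]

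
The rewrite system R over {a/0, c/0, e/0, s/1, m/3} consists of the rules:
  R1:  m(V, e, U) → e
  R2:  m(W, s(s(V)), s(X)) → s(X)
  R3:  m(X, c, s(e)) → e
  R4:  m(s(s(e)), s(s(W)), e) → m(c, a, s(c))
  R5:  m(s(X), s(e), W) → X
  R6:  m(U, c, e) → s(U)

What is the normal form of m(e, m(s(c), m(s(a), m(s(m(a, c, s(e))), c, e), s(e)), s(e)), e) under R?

1. m(e, m(s(c), m(s(a), m(s(m(a, c, s(e))), c, e), s(e)), s(e)), e)  →  m(e, m(s(c), m(s(a), s(s(m(a, c, s(e)))), s(e)), s(e)), e)   [R6 at 2.2.2]
2. m(e, m(s(c), m(s(a), s(s(m(a, c, s(e)))), s(e)), s(e)), e)  →  m(e, m(s(c), s(e), s(e)), e)   [R2 at 2.2]
3. m(e, m(s(c), s(e), s(e)), e)  →  m(e, c, e)   [R5 at 2]
4. m(e, c, e)  →  s(e)   [R6 at ε]

s(e)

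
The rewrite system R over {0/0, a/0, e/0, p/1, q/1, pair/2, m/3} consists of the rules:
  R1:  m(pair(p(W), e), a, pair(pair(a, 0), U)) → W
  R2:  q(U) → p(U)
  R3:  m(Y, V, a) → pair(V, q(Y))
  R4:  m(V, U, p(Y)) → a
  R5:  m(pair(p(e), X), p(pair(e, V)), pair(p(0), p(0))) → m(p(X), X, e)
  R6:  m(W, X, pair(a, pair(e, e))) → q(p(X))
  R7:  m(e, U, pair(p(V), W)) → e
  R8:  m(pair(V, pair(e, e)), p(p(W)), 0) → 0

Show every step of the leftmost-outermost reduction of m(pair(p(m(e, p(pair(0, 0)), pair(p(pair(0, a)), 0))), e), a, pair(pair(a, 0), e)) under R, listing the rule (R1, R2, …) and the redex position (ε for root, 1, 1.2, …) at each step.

1. m(pair(p(m(e, p(pair(0, 0)), pair(p(pair(0, a)), 0))), e), a, pair(pair(a, 0), e))  →  m(e, p(pair(0, 0)), pair(p(pair(0, a)), 0))   [R1 at ε]
2. m(e, p(pair(0, 0)), pair(p(pair(0, a)), 0))  →  e   [R7 at ε]

e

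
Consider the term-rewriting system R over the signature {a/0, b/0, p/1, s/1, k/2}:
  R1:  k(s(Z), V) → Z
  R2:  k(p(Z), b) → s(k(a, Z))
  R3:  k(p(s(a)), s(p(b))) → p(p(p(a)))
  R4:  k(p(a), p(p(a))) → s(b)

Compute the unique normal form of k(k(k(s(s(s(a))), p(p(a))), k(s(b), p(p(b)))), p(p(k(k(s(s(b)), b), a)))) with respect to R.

a

1. k(k(k(s(s(s(a))), p(p(a))), k(s(b), p(p(b)))), p(p(k(k(s(s(b)), b), a))))  →  k(k(s(s(a)), k(s(b), p(p(b)))), p(p(k(k(s(s(b)), b), a))))   [R1 at 1.1]
2. k(k(s(s(a)), k(s(b), p(p(b)))), p(p(k(k(s(s(b)), b), a))))  →  k(s(a), p(p(k(k(s(s(b)), b), a))))   [R1 at 1]
3. k(s(a), p(p(k(k(s(s(b)), b), a))))  →  a   [R1 at ε]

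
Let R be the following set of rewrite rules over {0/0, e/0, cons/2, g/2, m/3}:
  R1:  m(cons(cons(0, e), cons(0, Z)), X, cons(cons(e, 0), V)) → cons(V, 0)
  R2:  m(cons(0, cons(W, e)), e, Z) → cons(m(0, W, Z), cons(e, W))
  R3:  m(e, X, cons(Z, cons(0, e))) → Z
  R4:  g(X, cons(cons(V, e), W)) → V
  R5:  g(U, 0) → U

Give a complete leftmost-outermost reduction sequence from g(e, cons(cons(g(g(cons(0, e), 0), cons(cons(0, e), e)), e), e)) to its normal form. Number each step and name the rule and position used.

1. g(e, cons(cons(g(g(cons(0, e), 0), cons(cons(0, e), e)), e), e))  →  g(g(cons(0, e), 0), cons(cons(0, e), e))   [R4 at ε]
2. g(g(cons(0, e), 0), cons(cons(0, e), e))  →  0   [R4 at ε]

0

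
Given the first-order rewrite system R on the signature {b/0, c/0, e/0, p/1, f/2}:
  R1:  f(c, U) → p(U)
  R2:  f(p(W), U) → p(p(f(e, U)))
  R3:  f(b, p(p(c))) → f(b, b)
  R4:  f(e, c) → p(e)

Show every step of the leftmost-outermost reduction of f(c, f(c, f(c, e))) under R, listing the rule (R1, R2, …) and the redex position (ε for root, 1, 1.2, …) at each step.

1. f(c, f(c, f(c, e)))  →  p(f(c, f(c, e)))   [R1 at ε]
2. p(f(c, f(c, e)))  →  p(p(f(c, e)))   [R1 at 1]
3. p(p(f(c, e)))  →  p(p(p(e)))   [R1 at 1.1]

p(p(p(e)))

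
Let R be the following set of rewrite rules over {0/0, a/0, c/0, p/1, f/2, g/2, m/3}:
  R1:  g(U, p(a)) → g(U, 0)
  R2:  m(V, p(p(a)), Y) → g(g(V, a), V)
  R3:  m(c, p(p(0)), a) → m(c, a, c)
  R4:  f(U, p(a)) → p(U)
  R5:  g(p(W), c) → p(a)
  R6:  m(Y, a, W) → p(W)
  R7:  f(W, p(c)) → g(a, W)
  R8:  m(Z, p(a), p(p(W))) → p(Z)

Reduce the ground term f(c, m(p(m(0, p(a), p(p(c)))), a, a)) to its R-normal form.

1. f(c, m(p(m(0, p(a), p(p(c)))), a, a))  →  f(c, p(a))   [R6 at 2]
2. f(c, p(a))  →  p(c)   [R4 at ε]

p(c)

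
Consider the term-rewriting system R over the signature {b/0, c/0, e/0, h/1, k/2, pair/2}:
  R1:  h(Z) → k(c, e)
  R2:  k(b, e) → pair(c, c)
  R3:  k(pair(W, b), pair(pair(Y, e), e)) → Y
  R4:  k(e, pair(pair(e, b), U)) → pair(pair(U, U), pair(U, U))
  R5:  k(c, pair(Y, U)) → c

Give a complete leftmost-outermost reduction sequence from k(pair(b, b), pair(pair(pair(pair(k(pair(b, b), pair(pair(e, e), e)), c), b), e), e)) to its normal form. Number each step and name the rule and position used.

1. k(pair(b, b), pair(pair(pair(pair(k(pair(b, b), pair(pair(e, e), e)), c), b), e), e))  →  pair(pair(k(pair(b, b), pair(pair(e, e), e)), c), b)   [R3 at ε]
2. pair(pair(k(pair(b, b), pair(pair(e, e), e)), c), b)  →  pair(pair(e, c), b)   [R3 at 1.1]

pair(pair(e, c), b)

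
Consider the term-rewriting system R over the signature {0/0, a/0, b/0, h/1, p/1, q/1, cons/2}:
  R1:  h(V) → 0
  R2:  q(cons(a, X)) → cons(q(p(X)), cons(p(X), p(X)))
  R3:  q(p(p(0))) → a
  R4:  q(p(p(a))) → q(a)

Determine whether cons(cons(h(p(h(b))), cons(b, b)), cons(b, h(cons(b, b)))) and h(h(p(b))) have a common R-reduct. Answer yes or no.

no — NF(t₁) = cons(cons(0, cons(b, b)), cons(b, 0)), NF(t₂) = 0

Reduce t₁ = cons(cons(h(p(h(b))), cons(b, b)), cons(b, h(cons(b, b)))):
1. cons(cons(h(p(h(b))), cons(b, b)), cons(b, h(cons(b, b))))  →  cons(cons(0, cons(b, b)), cons(b, h(cons(b, b))))   [R1 at 1.1]
2. cons(cons(0, cons(b, b)), cons(b, h(cons(b, b))))  →  cons(cons(0, cons(b, b)), cons(b, 0))   [R1 at 2.2]

Reduce t₂ = h(h(p(b))):
1. h(h(p(b)))  →  0   [R1 at ε]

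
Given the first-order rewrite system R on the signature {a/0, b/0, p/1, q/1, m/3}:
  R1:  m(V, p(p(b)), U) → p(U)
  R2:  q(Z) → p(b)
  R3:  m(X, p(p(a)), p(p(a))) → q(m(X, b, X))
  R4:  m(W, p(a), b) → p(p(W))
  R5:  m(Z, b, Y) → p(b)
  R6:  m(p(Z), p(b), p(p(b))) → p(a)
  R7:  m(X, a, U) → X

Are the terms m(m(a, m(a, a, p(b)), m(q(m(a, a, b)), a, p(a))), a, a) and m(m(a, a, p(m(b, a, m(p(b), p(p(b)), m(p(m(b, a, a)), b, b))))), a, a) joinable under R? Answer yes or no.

Reduce t₁ = m(m(a, m(a, a, p(b)), m(q(m(a, a, b)), a, p(a))), a, a):
1. m(m(a, m(a, a, p(b)), m(q(m(a, a, b)), a, p(a))), a, a)  →  m(a, m(a, a, p(b)), m(q(m(a, a, b)), a, p(a)))   [R7 at ε]
2. m(a, m(a, a, p(b)), m(q(m(a, a, b)), a, p(a)))  →  m(a, a, m(q(m(a, a, b)), a, p(a)))   [R7 at 2]
3. m(a, a, m(q(m(a, a, b)), a, p(a)))  →  a   [R7 at ε]

Reduce t₂ = m(m(a, a, p(m(b, a, m(p(b), p(p(b)), m(p(m(b, a, a)), b, b))))), a, a):
1. m(m(a, a, p(m(b, a, m(p(b), p(p(b)), m(p(m(b, a, a)), b, b))))), a, a)  →  m(a, a, p(m(b, a, m(p(b), p(p(b)), m(p(m(b, a, a)), b, b)))))   [R7 at ε]
2. m(a, a, p(m(b, a, m(p(b), p(p(b)), m(p(m(b, a, a)), b, b)))))  →  a   [R7 at ε]

yes — NF(t₁) = a, NF(t₂) = a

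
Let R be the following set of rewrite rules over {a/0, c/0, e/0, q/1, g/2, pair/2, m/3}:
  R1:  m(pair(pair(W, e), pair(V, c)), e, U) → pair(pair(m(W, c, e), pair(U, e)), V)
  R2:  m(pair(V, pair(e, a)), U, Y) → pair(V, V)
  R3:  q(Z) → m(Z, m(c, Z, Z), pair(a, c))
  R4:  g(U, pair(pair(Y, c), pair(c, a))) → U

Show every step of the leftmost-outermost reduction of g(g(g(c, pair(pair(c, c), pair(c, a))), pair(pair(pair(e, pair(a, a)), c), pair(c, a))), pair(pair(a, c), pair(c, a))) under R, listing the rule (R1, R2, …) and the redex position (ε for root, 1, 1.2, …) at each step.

c

1. g(g(g(c, pair(pair(c, c), pair(c, a))), pair(pair(pair(e, pair(a, a)), c), pair(c, a))), pair(pair(a, c), pair(c, a)))  →  g(g(c, pair(pair(c, c), pair(c, a))), pair(pair(pair(e, pair(a, a)), c), pair(c, a)))   [R4 at ε]
2. g(g(c, pair(pair(c, c), pair(c, a))), pair(pair(pair(e, pair(a, a)), c), pair(c, a)))  →  g(c, pair(pair(c, c), pair(c, a)))   [R4 at ε]
3. g(c, pair(pair(c, c), pair(c, a)))  →  c   [R4 at ε]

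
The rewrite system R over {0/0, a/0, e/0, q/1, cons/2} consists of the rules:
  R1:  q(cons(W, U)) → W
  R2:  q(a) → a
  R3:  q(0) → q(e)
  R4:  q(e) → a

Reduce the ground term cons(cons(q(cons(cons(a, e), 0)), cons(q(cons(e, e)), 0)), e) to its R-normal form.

cons(cons(cons(a, e), cons(e, 0)), e)

1. cons(cons(q(cons(cons(a, e), 0)), cons(q(cons(e, e)), 0)), e)  →  cons(cons(cons(a, e), cons(q(cons(e, e)), 0)), e)   [R1 at 1.1]
2. cons(cons(cons(a, e), cons(q(cons(e, e)), 0)), e)  →  cons(cons(cons(a, e), cons(e, 0)), e)   [R1 at 1.2.1]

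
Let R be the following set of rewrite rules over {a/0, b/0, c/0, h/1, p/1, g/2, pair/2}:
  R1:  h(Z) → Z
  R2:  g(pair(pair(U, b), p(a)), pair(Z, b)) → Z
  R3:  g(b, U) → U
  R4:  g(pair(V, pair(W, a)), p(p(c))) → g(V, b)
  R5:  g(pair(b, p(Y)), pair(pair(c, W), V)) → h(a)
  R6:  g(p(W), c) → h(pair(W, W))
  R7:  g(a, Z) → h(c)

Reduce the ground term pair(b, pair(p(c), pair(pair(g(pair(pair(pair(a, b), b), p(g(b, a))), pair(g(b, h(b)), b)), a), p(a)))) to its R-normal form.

1. pair(b, pair(p(c), pair(pair(g(pair(pair(pair(a, b), b), p(g(b, a))), pair(g(b, h(b)), b)), a), p(a))))  →  pair(b, pair(p(c), pair(pair(g(pair(pair(pair(a, b), b), p(a)), pair(g(b, h(b)), b)), a), p(a))))   [R3 at 2.2.1.1.1.2.1]
2. pair(b, pair(p(c), pair(pair(g(pair(pair(pair(a, b), b), p(a)), pair(g(b, h(b)), b)), a), p(a))))  →  pair(b, pair(p(c), pair(pair(g(b, h(b)), a), p(a))))   [R2 at 2.2.1.1]
3. pair(b, pair(p(c), pair(pair(g(b, h(b)), a), p(a))))  →  pair(b, pair(p(c), pair(pair(h(b), a), p(a))))   [R3 at 2.2.1.1]
4. pair(b, pair(p(c), pair(pair(h(b), a), p(a))))  →  pair(b, pair(p(c), pair(pair(b, a), p(a))))   [R1 at 2.2.1.1]

pair(b, pair(p(c), pair(pair(b, a), p(a))))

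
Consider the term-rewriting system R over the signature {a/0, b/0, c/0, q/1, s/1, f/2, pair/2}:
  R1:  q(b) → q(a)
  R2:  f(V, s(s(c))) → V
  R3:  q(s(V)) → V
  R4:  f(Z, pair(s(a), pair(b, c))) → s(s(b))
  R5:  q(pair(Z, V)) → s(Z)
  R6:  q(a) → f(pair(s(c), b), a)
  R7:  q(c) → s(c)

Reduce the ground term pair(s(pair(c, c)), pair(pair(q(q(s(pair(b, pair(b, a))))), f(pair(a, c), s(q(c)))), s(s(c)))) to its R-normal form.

1. pair(s(pair(c, c)), pair(pair(q(q(s(pair(b, pair(b, a))))), f(pair(a, c), s(q(c)))), s(s(c))))  →  pair(s(pair(c, c)), pair(pair(q(pair(b, pair(b, a))), f(pair(a, c), s(q(c)))), s(s(c))))   [R3 at 2.1.1.1]
2. pair(s(pair(c, c)), pair(pair(q(pair(b, pair(b, a))), f(pair(a, c), s(q(c)))), s(s(c))))  →  pair(s(pair(c, c)), pair(pair(s(b), f(pair(a, c), s(q(c)))), s(s(c))))   [R5 at 2.1.1]
3. pair(s(pair(c, c)), pair(pair(s(b), f(pair(a, c), s(q(c)))), s(s(c))))  →  pair(s(pair(c, c)), pair(pair(s(b), f(pair(a, c), s(s(c)))), s(s(c))))   [R7 at 2.1.2.2.1]
4. pair(s(pair(c, c)), pair(pair(s(b), f(pair(a, c), s(s(c)))), s(s(c))))  →  pair(s(pair(c, c)), pair(pair(s(b), pair(a, c)), s(s(c))))   [R2 at 2.1.2]

pair(s(pair(c, c)), pair(pair(s(b), pair(a, c)), s(s(c))))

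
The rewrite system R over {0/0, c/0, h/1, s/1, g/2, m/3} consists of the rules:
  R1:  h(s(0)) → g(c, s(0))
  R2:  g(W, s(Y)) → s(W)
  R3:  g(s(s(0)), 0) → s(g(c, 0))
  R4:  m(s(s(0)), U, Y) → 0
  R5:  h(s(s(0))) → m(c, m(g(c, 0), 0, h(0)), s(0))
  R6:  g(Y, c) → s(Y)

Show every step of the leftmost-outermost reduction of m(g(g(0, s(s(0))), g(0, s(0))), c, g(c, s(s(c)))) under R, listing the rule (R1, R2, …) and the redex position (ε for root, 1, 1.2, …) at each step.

1. m(g(g(0, s(s(0))), g(0, s(0))), c, g(c, s(s(c))))  →  m(g(s(0), g(0, s(0))), c, g(c, s(s(c))))   [R2 at 1.1]
2. m(g(s(0), g(0, s(0))), c, g(c, s(s(c))))  →  m(g(s(0), s(0)), c, g(c, s(s(c))))   [R2 at 1.2]
3. m(g(s(0), s(0)), c, g(c, s(s(c))))  →  m(s(s(0)), c, g(c, s(s(c))))   [R2 at 1]
4. m(s(s(0)), c, g(c, s(s(c))))  →  0   [R4 at ε]

0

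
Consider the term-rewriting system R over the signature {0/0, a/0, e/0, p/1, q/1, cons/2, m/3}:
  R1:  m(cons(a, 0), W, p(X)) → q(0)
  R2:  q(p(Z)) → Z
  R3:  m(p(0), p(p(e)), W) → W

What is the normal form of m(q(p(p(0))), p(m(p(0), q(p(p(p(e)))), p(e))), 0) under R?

0

1. m(q(p(p(0))), p(m(p(0), q(p(p(p(e)))), p(e))), 0)  →  m(p(0), p(m(p(0), q(p(p(p(e)))), p(e))), 0)   [R2 at 1]
2. m(p(0), p(m(p(0), q(p(p(p(e)))), p(e))), 0)  →  m(p(0), p(m(p(0), p(p(e)), p(e))), 0)   [R2 at 2.1.2]
3. m(p(0), p(m(p(0), p(p(e)), p(e))), 0)  →  m(p(0), p(p(e)), 0)   [R3 at 2.1]
4. m(p(0), p(p(e)), 0)  →  0   [R3 at ε]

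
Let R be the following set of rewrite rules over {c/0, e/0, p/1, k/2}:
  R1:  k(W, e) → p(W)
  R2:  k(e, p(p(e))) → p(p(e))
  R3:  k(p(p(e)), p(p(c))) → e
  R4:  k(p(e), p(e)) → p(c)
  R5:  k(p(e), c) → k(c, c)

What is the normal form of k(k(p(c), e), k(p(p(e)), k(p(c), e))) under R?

p(p(p(c)))

1. k(k(p(c), e), k(p(p(e)), k(p(c), e)))  →  k(p(p(c)), k(p(p(e)), k(p(c), e)))   [R1 at 1]
2. k(p(p(c)), k(p(p(e)), k(p(c), e)))  →  k(p(p(c)), k(p(p(e)), p(p(c))))   [R1 at 2.2]
3. k(p(p(c)), k(p(p(e)), p(p(c))))  →  k(p(p(c)), e)   [R3 at 2]
4. k(p(p(c)), e)  →  p(p(p(c)))   [R1 at ε]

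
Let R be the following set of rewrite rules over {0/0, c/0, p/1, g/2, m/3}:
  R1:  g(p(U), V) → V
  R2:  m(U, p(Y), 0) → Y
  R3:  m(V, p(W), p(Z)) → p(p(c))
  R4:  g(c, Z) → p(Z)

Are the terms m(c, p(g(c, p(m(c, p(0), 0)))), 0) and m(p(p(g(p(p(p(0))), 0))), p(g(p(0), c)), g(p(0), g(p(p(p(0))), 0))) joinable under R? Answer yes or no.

Reduce t₁ = m(c, p(g(c, p(m(c, p(0), 0)))), 0):
1. m(c, p(g(c, p(m(c, p(0), 0)))), 0)  →  g(c, p(m(c, p(0), 0)))   [R2 at ε]
2. g(c, p(m(c, p(0), 0)))  →  p(p(m(c, p(0), 0)))   [R4 at ε]
3. p(p(m(c, p(0), 0)))  →  p(p(0))   [R2 at 1.1]

Reduce t₂ = m(p(p(g(p(p(p(0))), 0))), p(g(p(0), c)), g(p(0), g(p(p(p(0))), 0))):
1. m(p(p(g(p(p(p(0))), 0))), p(g(p(0), c)), g(p(0), g(p(p(p(0))), 0)))  →  m(p(p(0)), p(g(p(0), c)), g(p(0), g(p(p(p(0))), 0)))   [R1 at 1.1.1]
2. m(p(p(0)), p(g(p(0), c)), g(p(0), g(p(p(p(0))), 0)))  →  m(p(p(0)), p(c), g(p(0), g(p(p(p(0))), 0)))   [R1 at 2.1]
3. m(p(p(0)), p(c), g(p(0), g(p(p(p(0))), 0)))  →  m(p(p(0)), p(c), g(p(p(p(0))), 0))   [R1 at 3]
4. m(p(p(0)), p(c), g(p(p(p(0))), 0))  →  m(p(p(0)), p(c), 0)   [R1 at 3]
5. m(p(p(0)), p(c), 0)  →  c   [R2 at ε]

no — NF(t₁) = p(p(0)), NF(t₂) = c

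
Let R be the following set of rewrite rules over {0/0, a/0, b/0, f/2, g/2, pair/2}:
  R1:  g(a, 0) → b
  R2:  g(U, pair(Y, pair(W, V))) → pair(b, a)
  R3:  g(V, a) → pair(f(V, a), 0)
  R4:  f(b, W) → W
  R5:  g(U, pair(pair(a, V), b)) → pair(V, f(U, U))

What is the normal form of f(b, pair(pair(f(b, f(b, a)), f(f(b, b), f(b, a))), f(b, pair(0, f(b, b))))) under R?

pair(pair(a, a), pair(0, b))

1. f(b, pair(pair(f(b, f(b, a)), f(f(b, b), f(b, a))), f(b, pair(0, f(b, b)))))  →  pair(pair(f(b, f(b, a)), f(f(b, b), f(b, a))), f(b, pair(0, f(b, b))))   [R4 at ε]
2. pair(pair(f(b, f(b, a)), f(f(b, b), f(b, a))), f(b, pair(0, f(b, b))))  →  pair(pair(f(b, a), f(f(b, b), f(b, a))), f(b, pair(0, f(b, b))))   [R4 at 1.1]
3. pair(pair(f(b, a), f(f(b, b), f(b, a))), f(b, pair(0, f(b, b))))  →  pair(pair(a, f(f(b, b), f(b, a))), f(b, pair(0, f(b, b))))   [R4 at 1.1]
4. pair(pair(a, f(f(b, b), f(b, a))), f(b, pair(0, f(b, b))))  →  pair(pair(a, f(b, f(b, a))), f(b, pair(0, f(b, b))))   [R4 at 1.2.1]
5. pair(pair(a, f(b, f(b, a))), f(b, pair(0, f(b, b))))  →  pair(pair(a, f(b, a)), f(b, pair(0, f(b, b))))   [R4 at 1.2]
6. pair(pair(a, f(b, a)), f(b, pair(0, f(b, b))))  →  pair(pair(a, a), f(b, pair(0, f(b, b))))   [R4 at 1.2]
7. pair(pair(a, a), f(b, pair(0, f(b, b))))  →  pair(pair(a, a), pair(0, f(b, b)))   [R4 at 2]
8. pair(pair(a, a), pair(0, f(b, b)))  →  pair(pair(a, a), pair(0, b))   [R4 at 2.2]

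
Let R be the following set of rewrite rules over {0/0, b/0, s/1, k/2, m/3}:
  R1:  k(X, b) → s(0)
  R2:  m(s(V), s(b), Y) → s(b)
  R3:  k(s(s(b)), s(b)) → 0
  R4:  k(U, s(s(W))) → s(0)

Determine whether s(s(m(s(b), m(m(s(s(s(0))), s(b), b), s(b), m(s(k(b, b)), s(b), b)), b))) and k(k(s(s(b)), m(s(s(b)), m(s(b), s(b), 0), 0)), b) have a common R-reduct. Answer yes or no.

no — NF(t₁) = s(s(s(b))), NF(t₂) = s(0)

Reduce t₁ = s(s(m(s(b), m(m(s(s(s(0))), s(b), b), s(b), m(s(k(b, b)), s(b), b)), b))):
1. s(s(m(s(b), m(m(s(s(s(0))), s(b), b), s(b), m(s(k(b, b)), s(b), b)), b)))  →  s(s(m(s(b), m(s(b), s(b), m(s(k(b, b)), s(b), b)), b)))   [R2 at 1.1.2.1]
2. s(s(m(s(b), m(s(b), s(b), m(s(k(b, b)), s(b), b)), b)))  →  s(s(m(s(b), s(b), b)))   [R2 at 1.1.2]
3. s(s(m(s(b), s(b), b)))  →  s(s(s(b)))   [R2 at 1.1]

Reduce t₂ = k(k(s(s(b)), m(s(s(b)), m(s(b), s(b), 0), 0)), b):
1. k(k(s(s(b)), m(s(s(b)), m(s(b), s(b), 0), 0)), b)  →  s(0)   [R1 at ε]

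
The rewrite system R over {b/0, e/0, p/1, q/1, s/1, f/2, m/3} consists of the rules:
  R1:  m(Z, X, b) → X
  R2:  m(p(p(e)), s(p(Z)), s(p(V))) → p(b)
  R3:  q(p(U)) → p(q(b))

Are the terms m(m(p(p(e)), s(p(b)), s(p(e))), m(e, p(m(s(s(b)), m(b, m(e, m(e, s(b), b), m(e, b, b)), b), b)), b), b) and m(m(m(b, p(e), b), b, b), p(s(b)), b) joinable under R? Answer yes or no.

Reduce t₁ = m(m(p(p(e)), s(p(b)), s(p(e))), m(e, p(m(s(s(b)), m(b, m(e, m(e, s(b), b), m(e, b, b)), b), b)), b), b):
1. m(m(p(p(e)), s(p(b)), s(p(e))), m(e, p(m(s(s(b)), m(b, m(e, m(e, s(b), b), m(e, b, b)), b), b)), b), b)  →  m(e, p(m(s(s(b)), m(b, m(e, m(e, s(b), b), m(e, b, b)), b), b)), b)   [R1 at ε]
2. m(e, p(m(s(s(b)), m(b, m(e, m(e, s(b), b), m(e, b, b)), b), b)), b)  →  p(m(s(s(b)), m(b, m(e, m(e, s(b), b), m(e, b, b)), b), b))   [R1 at ε]
3. p(m(s(s(b)), m(b, m(e, m(e, s(b), b), m(e, b, b)), b), b))  →  p(m(b, m(e, m(e, s(b), b), m(e, b, b)), b))   [R1 at 1]
4. p(m(b, m(e, m(e, s(b), b), m(e, b, b)), b))  →  p(m(e, m(e, s(b), b), m(e, b, b)))   [R1 at 1]
5. p(m(e, m(e, s(b), b), m(e, b, b)))  →  p(m(e, s(b), m(e, b, b)))   [R1 at 1.2]
6. p(m(e, s(b), m(e, b, b)))  →  p(m(e, s(b), b))   [R1 at 1.3]
7. p(m(e, s(b), b))  →  p(s(b))   [R1 at 1]

Reduce t₂ = m(m(m(b, p(e), b), b, b), p(s(b)), b):
1. m(m(m(b, p(e), b), b, b), p(s(b)), b)  →  p(s(b))   [R1 at ε]

yes — NF(t₁) = p(s(b)), NF(t₂) = p(s(b))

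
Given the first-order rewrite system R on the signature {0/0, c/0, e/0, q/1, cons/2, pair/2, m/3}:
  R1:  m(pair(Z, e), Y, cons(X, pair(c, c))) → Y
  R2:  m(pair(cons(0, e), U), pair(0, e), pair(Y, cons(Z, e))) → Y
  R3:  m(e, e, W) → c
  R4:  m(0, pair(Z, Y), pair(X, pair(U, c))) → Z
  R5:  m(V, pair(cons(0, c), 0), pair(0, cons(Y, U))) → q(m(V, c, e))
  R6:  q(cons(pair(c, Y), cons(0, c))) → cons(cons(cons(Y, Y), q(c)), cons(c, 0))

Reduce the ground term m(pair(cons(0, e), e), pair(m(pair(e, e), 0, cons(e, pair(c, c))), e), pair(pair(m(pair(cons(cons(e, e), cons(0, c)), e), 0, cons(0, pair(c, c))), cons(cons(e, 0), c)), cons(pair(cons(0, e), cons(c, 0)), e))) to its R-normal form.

1. m(pair(cons(0, e), e), pair(m(pair(e, e), 0, cons(e, pair(c, c))), e), pair(pair(m(pair(cons(cons(e, e), cons(0, c)), e), 0, cons(0, pair(c, c))), cons(cons(e, 0), c)), cons(pair(cons(0, e), cons(c, 0)), e)))  →  m(pair(cons(0, e), e), pair(0, e), pair(pair(m(pair(cons(cons(e, e), cons(0, c)), e), 0, cons(0, pair(c, c))), cons(cons(e, 0), c)), cons(pair(cons(0, e), cons(c, 0)), e)))   [R1 at 2.1]
2. m(pair(cons(0, e), e), pair(0, e), pair(pair(m(pair(cons(cons(e, e), cons(0, c)), e), 0, cons(0, pair(c, c))), cons(cons(e, 0), c)), cons(pair(cons(0, e), cons(c, 0)), e)))  →  pair(m(pair(cons(cons(e, e), cons(0, c)), e), 0, cons(0, pair(c, c))), cons(cons(e, 0), c))   [R2 at ε]
3. pair(m(pair(cons(cons(e, e), cons(0, c)), e), 0, cons(0, pair(c, c))), cons(cons(e, 0), c))  →  pair(0, cons(cons(e, 0), c))   [R1 at 1]

pair(0, cons(cons(e, 0), c))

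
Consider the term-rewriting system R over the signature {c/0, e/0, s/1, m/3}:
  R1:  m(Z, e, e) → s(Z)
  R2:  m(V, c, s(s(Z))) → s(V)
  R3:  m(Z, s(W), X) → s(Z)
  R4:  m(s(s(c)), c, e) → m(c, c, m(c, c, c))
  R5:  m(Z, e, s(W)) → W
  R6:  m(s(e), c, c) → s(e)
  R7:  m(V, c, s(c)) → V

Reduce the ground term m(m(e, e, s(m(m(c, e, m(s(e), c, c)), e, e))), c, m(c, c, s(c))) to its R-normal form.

s(e)

1. m(m(e, e, s(m(m(c, e, m(s(e), c, c)), e, e))), c, m(c, c, s(c)))  →  m(m(m(c, e, m(s(e), c, c)), e, e), c, m(c, c, s(c)))   [R5 at 1]
2. m(m(m(c, e, m(s(e), c, c)), e, e), c, m(c, c, s(c)))  →  m(s(m(c, e, m(s(e), c, c))), c, m(c, c, s(c)))   [R1 at 1]
3. m(s(m(c, e, m(s(e), c, c))), c, m(c, c, s(c)))  →  m(s(m(c, e, s(e))), c, m(c, c, s(c)))   [R6 at 1.1.3]
4. m(s(m(c, e, s(e))), c, m(c, c, s(c)))  →  m(s(e), c, m(c, c, s(c)))   [R5 at 1.1]
5. m(s(e), c, m(c, c, s(c)))  →  m(s(e), c, c)   [R7 at 3]
6. m(s(e), c, c)  →  s(e)   [R6 at ε]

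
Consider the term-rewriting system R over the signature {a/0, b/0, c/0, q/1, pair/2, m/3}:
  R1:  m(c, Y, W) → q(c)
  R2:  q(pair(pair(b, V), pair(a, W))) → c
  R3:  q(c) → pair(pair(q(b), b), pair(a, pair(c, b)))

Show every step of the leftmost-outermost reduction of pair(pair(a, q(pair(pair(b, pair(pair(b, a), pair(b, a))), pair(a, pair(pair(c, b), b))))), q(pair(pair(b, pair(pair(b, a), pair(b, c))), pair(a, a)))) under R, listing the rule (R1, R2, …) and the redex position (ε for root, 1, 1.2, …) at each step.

1. pair(pair(a, q(pair(pair(b, pair(pair(b, a), pair(b, a))), pair(a, pair(pair(c, b), b))))), q(pair(pair(b, pair(pair(b, a), pair(b, c))), pair(a, a))))  →  pair(pair(a, c), q(pair(pair(b, pair(pair(b, a), pair(b, c))), pair(a, a))))   [R2 at 1.2]
2. pair(pair(a, c), q(pair(pair(b, pair(pair(b, a), pair(b, c))), pair(a, a))))  →  pair(pair(a, c), c)   [R2 at 2]

pair(pair(a, c), c)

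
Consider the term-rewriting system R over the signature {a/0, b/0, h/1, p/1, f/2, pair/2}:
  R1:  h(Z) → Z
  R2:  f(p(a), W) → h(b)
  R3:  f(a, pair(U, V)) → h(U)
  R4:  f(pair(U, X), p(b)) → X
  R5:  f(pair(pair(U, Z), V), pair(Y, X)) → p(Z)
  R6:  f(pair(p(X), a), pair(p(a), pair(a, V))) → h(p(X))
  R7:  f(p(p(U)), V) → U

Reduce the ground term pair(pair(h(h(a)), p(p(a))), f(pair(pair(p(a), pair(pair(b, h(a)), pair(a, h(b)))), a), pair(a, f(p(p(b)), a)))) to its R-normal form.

pair(pair(a, p(p(a))), p(pair(pair(b, a), pair(a, b))))

1. pair(pair(h(h(a)), p(p(a))), f(pair(pair(p(a), pair(pair(b, h(a)), pair(a, h(b)))), a), pair(a, f(p(p(b)), a))))  →  pair(pair(h(a), p(p(a))), f(pair(pair(p(a), pair(pair(b, h(a)), pair(a, h(b)))), a), pair(a, f(p(p(b)), a))))   [R1 at 1.1]
2. pair(pair(h(a), p(p(a))), f(pair(pair(p(a), pair(pair(b, h(a)), pair(a, h(b)))), a), pair(a, f(p(p(b)), a))))  →  pair(pair(a, p(p(a))), f(pair(pair(p(a), pair(pair(b, h(a)), pair(a, h(b)))), a), pair(a, f(p(p(b)), a))))   [R1 at 1.1]
3. pair(pair(a, p(p(a))), f(pair(pair(p(a), pair(pair(b, h(a)), pair(a, h(b)))), a), pair(a, f(p(p(b)), a))))  →  pair(pair(a, p(p(a))), p(pair(pair(b, h(a)), pair(a, h(b)))))   [R5 at 2]
4. pair(pair(a, p(p(a))), p(pair(pair(b, h(a)), pair(a, h(b)))))  →  pair(pair(a, p(p(a))), p(pair(pair(b, a), pair(a, h(b)))))   [R1 at 2.1.1.2]
5. pair(pair(a, p(p(a))), p(pair(pair(b, a), pair(a, h(b)))))  →  pair(pair(a, p(p(a))), p(pair(pair(b, a), pair(a, b))))   [R1 at 2.1.2.2]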